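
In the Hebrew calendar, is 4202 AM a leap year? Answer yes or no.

yes

Hebrew year 4202 is year 3 of its 19-year Metonic cycle; leap years are at positions 3, 6, 8, 11, 14, 17, 19, so it is a leap year (13 months).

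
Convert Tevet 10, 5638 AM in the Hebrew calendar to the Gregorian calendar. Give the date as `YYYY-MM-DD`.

1877-12-16

Both dates share Julian Day Number 2406970; in the Gregorian calendar that is 16 December 1877 CE.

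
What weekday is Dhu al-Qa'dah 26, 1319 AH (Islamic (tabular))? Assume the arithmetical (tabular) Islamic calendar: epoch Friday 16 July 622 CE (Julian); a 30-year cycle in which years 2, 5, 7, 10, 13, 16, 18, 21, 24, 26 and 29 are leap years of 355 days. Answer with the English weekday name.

Thursday

This is JDN 2415815 (6 March 1902 Gregorian).
JDN 2415815 mod 7 = 3, and JDN 0 was a Monday, so this is a Thursday.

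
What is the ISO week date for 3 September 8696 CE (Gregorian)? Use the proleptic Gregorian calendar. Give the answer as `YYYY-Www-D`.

The weekday is Thursday (ISO weekday 4).
That Thursday belongs to ISO week 36 of ISO year 8696.

8696-W36-4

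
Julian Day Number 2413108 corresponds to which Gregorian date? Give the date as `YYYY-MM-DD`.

1894-10-06

Counting from JDN 2299161 = 15 Oct 1582 gives an offset of 113947 days.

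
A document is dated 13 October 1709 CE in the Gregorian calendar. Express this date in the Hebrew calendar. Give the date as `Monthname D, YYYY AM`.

Julian Day Number of the source date = 2345545.
Converting JDN 2345545 to the Hebrew calendar gives 9 Cheshvan 5470 AM.

Cheshvan 9, 5470 AM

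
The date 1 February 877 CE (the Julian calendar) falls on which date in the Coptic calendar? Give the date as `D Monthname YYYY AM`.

7 Meshir 593 AM

Both dates share Julian Day Number 2041414; in the Coptic calendar that is 7 Meshir 593 AM.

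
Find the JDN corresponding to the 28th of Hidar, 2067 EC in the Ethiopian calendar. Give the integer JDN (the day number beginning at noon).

2478914

In the Gregorian calendar the same day is 7 December 2074.
JDN 2451545 is 1 January 2000 CE (Gregorian); the target day is +27369 days from there, so JDN = 2478914.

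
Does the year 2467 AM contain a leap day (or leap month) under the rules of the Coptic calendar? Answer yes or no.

2467 mod 4 = 3; in the Coptic calendar a year is leap when year mod 4 = 3, so it is a leap year.

yes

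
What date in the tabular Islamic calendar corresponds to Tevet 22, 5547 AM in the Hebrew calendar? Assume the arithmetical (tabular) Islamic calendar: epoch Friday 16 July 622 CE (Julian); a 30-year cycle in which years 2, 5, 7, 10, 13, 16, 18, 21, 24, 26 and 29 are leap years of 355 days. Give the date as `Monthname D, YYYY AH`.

Rabi' al-Awwal 22, 1201 AH

Julian Day Number of the source date = 2373760.
Converting JDN 2373760 to the tabular Islamic calendar gives 22 Rabi' al-Awwal 1201 AH.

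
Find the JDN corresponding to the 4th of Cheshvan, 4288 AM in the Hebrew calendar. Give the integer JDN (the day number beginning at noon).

1913833

Equivalently 18 October 527 (proleptic Gregorian).
JDN 2451545 is 1 January 2000 CE (Gregorian); the target day is −537712 days from there, so JDN = 1913833.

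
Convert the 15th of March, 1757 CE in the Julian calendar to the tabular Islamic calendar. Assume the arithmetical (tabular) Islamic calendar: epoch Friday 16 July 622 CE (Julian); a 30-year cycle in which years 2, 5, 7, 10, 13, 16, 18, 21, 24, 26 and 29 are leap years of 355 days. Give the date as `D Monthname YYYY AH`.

5 Rajab 1170 AH

Both dates share Julian Day Number 2362876; in the tabular Islamic calendar that is 5 Rajab 1170 AH.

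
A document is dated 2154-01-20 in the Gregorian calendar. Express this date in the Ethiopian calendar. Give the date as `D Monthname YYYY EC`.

11 Tir 2146 EC

Julian Day Number of the source date = 2507812.
Converting JDN 2507812 to the Ethiopian calendar gives 11 Tir 2146 EC.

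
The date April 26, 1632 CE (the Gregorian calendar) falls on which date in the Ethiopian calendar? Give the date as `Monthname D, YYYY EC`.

Miyazya 21, 1624 EC

Both dates share Julian Day Number 2317252; in the Ethiopian calendar that is 21 Miyazya 1624 EC.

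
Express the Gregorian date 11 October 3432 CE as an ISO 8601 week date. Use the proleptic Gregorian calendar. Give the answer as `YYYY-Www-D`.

3432-W41-4

The weekday is Thursday (ISO weekday 4).
That Thursday belongs to ISO week 41 of ISO year 3432.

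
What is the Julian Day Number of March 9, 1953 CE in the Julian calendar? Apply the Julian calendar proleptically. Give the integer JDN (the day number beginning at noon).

2434459

Equivalently 22 March 1953 (Gregorian).
JDN 2299161 is 15 October 1582 CE (Gregorian); the target day is +135298 days from there, so JDN = 2434459.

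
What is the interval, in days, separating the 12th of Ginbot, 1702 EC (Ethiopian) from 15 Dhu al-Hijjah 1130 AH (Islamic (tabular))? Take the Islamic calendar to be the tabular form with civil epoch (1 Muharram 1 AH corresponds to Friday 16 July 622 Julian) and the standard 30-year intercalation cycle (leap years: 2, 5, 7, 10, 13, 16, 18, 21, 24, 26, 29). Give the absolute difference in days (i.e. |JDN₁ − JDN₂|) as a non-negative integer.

3097

First date → JDN 2345762; second date → JDN 2348859.
The interval is |2345762 − 2348859| = 3097 days.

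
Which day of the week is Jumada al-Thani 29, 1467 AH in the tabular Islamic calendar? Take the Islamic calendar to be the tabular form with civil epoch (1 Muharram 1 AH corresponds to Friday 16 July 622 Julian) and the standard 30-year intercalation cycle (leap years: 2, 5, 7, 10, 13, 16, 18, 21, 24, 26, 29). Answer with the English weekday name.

Wednesday

In the Gregorian calendar this is 17 May 2045 (JDN 2468118).
Since JDN mod 7 = 2 (0 = Monday), the day is Wednesday.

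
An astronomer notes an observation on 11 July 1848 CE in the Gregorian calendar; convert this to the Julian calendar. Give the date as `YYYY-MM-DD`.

1848-06-29

The Julian–Gregorian offset here is 12 days (Julian trailing).
11 July 1848 Gregorian − 12 days → 29 June 1848 Julian.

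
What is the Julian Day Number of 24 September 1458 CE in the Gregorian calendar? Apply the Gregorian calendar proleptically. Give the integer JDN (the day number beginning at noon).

JDN 2299161 is 15 October 1582 CE (Gregorian); the target day is −45311 days from there, so JDN = 2253850.

2253850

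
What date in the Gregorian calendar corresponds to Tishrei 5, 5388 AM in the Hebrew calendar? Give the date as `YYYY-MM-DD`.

1627-09-15

Julian Day Number of the source date = 2315567.
Converting JDN 2315567 to the Gregorian calendar gives 15 September 1627 CE.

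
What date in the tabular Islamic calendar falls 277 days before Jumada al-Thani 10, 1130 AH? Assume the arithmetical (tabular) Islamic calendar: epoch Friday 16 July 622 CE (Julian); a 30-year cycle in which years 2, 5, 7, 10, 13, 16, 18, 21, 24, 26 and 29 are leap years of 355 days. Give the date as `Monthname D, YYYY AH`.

The starting date is JDN 2348677; 2348677 − 277 = 2348400.
JDN 2348400 corresponds to Sha'ban 28, 1129 AH.

Sha'ban 28, 1129 AH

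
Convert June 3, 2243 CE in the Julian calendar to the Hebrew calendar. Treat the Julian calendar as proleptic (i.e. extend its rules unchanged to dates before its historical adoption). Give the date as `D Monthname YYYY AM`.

Both dates share Julian Day Number 2540467; in the Hebrew calendar that is 29 Sivan 6003 AM.

29 Sivan 6003 AM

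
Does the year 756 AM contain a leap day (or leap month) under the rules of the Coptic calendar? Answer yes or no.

756 mod 4 = 0; in the Coptic calendar a year is leap when year mod 4 = 3, so it is a common year.

no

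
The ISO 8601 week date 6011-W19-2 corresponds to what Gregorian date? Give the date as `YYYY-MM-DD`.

ISO week 1 of 6011 is the week containing the first Thursday of 6011.
Week 19, day 2 (Tuesday) lands on 6011-05-10.

6011-05-10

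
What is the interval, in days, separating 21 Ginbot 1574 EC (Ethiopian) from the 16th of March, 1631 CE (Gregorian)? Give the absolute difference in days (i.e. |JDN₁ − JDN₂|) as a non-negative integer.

17826

JDN of the first date = 2299019.
JDN of the second date = 2316845.
|2316845 − 2299019| = 17826.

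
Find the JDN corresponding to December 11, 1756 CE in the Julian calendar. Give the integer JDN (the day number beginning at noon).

In the Gregorian calendar the same day is 22 December 1756.
JDN 2451545 is 1 January 2000 CE (Gregorian); the target day is −88763 days from there, so JDN = 2362782.

2362782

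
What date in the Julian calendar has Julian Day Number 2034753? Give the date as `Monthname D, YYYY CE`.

JDN 2034753 is 11 November 858 in the proleptic Gregorian calendar.
In the Julian calendar that day is November 7, 858 CE.

November 7, 858 CE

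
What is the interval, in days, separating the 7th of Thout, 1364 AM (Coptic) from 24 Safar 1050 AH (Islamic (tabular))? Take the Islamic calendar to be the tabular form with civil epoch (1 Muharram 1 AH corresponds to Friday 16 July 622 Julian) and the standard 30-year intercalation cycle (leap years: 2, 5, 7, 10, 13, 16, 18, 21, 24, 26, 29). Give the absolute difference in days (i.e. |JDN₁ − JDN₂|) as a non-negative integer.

First date → JDN 2322872; second date → JDN 2320224.
The interval is |2322872 − 2320224| = 2648 days.

2648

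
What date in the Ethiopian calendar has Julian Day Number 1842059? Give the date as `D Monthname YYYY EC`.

19 Miyazya 323 EC

The proleptic Gregorian equivalent of JDN 1842059 is 15 April 331.
In the Ethiopian calendar that day is 19 Miyazya 323 EC.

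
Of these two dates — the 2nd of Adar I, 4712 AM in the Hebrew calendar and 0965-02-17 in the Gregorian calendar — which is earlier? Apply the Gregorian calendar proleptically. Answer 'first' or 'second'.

Converting both to JDN: 2068807 vs 2073567; the smaller is the first.

first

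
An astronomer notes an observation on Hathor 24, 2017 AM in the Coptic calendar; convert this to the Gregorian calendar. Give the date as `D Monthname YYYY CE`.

Julian Day Number of the source date = 2561457.
Converting JDN 2561457 to the Gregorian calendar gives 6 December 2300 CE.

6 December 2300 CE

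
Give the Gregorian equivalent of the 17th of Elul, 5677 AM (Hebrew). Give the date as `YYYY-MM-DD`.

Both dates share Julian Day Number 2421476; in the Gregorian calendar that is 4 September 1917 CE.

1917-09-04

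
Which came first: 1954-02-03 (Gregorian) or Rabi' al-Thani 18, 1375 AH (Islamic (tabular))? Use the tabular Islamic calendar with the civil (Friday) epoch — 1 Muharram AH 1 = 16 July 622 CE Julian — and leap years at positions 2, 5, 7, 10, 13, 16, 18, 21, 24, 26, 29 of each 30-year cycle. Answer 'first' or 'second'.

first

Converting both to JDN: 2434777 vs 2435446; the smaller is the first.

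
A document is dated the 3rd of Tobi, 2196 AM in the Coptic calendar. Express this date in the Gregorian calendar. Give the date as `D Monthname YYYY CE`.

Julian Day Number of the source date = 2626876.
Converting JDN 2626876 to the Gregorian calendar gives 15 January 2480 CE.

15 January 2480 CE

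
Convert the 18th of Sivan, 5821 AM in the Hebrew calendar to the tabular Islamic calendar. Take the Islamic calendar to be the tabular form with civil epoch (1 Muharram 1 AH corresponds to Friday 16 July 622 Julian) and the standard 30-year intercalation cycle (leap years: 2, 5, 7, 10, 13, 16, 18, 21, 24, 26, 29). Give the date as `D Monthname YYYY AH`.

Julian Day Number of the source date = 2473982.
Converting JDN 2473982 to the tabular Islamic calendar gives 17 Muharram 1484 AH.

17 Muharram 1484 AH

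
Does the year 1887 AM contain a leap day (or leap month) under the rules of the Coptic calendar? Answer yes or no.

1887 mod 4 = 3; in the Coptic calendar a year is leap when year mod 4 = 3, so it is a leap year.

yes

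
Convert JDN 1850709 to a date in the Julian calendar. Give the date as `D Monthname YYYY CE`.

19 December 354 CE

The proleptic Gregorian equivalent of JDN 1850709 is 20 December 354.
In the Julian calendar that day is 19 December 354 CE.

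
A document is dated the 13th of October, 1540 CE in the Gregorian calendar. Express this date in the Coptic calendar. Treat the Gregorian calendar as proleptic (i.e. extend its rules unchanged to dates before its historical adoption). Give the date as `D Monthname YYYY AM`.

Both dates share Julian Day Number 2283819; in the Coptic calendar that is 6 Paopi 1257 AM.

6 Paopi 1257 AM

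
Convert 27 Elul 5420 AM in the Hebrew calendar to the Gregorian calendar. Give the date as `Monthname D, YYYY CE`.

September 3, 1660 CE

Julian Day Number of the source date = 2327609.
Converting JDN 2327609 to the Gregorian calendar gives 3 September 1660 CE.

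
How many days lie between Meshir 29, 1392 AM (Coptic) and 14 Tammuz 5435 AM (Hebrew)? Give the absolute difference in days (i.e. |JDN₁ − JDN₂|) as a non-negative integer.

First date → JDN 2333271; second date → JDN 2333030.
The interval is |2333271 − 2333030| = 241 days.

241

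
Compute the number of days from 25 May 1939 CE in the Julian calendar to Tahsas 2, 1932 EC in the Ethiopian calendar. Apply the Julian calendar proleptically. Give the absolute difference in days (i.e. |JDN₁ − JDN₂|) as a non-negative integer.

First date → JDN 2429422; second date → JDN 2429610.
The interval is |2429422 − 2429610| = 188 days.

188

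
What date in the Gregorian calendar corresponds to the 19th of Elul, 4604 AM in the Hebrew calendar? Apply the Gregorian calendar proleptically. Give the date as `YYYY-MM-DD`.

0844-09-09

Both dates share Julian Day Number 2029577; in the Gregorian calendar that is 9 September 844 CE.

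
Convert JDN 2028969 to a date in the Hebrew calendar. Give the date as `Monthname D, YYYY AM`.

The proleptic Gregorian equivalent of JDN 2028969 is 10 January 843.
In the Hebrew calendar that day is Shevat 1, 4603 AM.

Shevat 1, 4603 AM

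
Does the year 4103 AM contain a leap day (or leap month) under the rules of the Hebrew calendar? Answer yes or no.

Hebrew year 4103 is year 18 of its 19-year Metonic cycle; leap years are at positions 3, 6, 8, 11, 14, 17, 19, so it is a common year (12 months).

no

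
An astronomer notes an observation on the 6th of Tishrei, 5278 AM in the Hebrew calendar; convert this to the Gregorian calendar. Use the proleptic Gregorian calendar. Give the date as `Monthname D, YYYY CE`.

October 2, 1517 CE

Both dates share Julian Day Number 2275407; in the Gregorian calendar that is 2 October 1517 CE.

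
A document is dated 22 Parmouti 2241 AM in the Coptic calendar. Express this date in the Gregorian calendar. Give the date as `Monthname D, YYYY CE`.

May 4, 2525 CE

Julian Day Number of the source date = 2643421.
Converting JDN 2643421 to the Gregorian calendar gives 4 May 2525 CE.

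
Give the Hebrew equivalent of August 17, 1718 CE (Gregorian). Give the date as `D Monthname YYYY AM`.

Both dates share Julian Day Number 2348775; in the Hebrew calendar that is 20 Av 5478 AM.

20 Av 5478 AM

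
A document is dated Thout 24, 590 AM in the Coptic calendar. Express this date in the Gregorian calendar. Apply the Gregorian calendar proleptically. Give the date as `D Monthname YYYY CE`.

25 September 873 CE

Both dates share Julian Day Number 2040185; in the Gregorian calendar that is 25 September 873 CE.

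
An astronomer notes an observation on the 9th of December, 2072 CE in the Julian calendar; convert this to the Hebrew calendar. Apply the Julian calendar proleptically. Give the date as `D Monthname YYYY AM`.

The source date corresponds to 22 December 2072 in the Gregorian calendar (JDN 2478199).
That day falls on 12 Tevet 5833 AM in the Hebrew calendar.

12 Tevet 5833 AM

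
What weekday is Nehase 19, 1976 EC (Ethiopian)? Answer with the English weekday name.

Saturday

This is JDN 2445938 (25 August 1984 Gregorian).
Since JDN mod 7 = 5 (0 = Monday), the day is Saturday.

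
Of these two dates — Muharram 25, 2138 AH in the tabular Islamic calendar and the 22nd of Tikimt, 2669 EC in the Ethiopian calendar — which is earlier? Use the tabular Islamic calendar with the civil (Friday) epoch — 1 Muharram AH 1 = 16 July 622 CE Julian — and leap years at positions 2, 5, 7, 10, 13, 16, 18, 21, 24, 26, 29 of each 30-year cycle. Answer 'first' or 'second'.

second

The two dates have Julian Day Numbers 2705746 and 2698759 respectively.
Since 2698759 < 2705746, the second date comes first.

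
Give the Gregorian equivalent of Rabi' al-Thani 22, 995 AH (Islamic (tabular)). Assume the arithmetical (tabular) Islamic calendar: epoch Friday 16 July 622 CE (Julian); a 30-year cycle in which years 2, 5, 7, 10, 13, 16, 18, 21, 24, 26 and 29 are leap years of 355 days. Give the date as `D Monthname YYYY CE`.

1 April 1587 CE

Julian Day Number of the source date = 2300790.
Converting JDN 2300790 to the Gregorian calendar gives 1 April 1587 CE.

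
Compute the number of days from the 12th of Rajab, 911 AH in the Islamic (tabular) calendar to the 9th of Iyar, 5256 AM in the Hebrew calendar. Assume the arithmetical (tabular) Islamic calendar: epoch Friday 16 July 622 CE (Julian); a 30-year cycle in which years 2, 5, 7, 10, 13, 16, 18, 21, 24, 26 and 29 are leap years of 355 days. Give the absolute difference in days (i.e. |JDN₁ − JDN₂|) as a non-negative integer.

First date → JDN 2271102; second date → JDN 2267584.
The interval is |2271102 − 2267584| = 3518 days.

3518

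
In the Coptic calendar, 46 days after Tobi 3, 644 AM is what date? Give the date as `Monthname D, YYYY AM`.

Meshir 19, 644 AM

Counting 46 days forward from JDN 2060008 reaches JDN 2060054, which is Meshir 19, 644 AM.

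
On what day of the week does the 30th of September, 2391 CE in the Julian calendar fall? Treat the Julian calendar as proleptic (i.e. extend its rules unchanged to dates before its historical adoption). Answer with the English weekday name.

Equivalently 16 October 2391 Gregorian, JDN 2594643.
JDN 2594643 mod 7 = 2, and JDN 0 was a Monday, so this is a Wednesday.

Wednesday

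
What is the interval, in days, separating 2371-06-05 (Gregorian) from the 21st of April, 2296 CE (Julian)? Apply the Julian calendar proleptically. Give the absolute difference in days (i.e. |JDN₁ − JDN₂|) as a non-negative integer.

27422

First date → JDN 2587205; second date → JDN 2559783.
The interval is |2587205 − 2559783| = 27422 days.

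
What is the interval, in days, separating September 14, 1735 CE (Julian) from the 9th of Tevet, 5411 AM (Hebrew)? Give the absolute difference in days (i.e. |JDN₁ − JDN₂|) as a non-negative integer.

JDN of the first date = 2355023.
JDN of the second date = 2324077.
|2324077 − 2355023| = 30946.

30946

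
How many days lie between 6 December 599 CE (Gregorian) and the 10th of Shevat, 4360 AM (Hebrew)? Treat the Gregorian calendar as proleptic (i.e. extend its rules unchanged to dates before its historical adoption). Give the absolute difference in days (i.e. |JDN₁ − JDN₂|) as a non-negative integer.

JDN of the first date = 1940180.
JDN of the second date = 1940239.
|1940239 − 1940180| = 59.

59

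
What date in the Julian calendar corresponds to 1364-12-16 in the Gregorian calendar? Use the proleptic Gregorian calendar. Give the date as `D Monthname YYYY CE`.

For dates in this range the Gregorian date is 8 days ahead of the Julian.
16 December 1364 Gregorian − 8 days → 8 December 1364 Julian.

8 December 1364 CE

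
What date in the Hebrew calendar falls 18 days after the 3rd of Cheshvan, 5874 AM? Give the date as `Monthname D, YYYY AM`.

Cheshvan 21, 5874 AM

Counting 18 days forward from JDN 2493103 reaches JDN 2493121, which is Cheshvan 21, 5874 AM.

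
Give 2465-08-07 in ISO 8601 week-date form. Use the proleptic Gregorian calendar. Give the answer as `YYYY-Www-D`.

The weekday is Friday (ISO weekday 5).
That Friday belongs to ISO week 32 of ISO year 2465.

2465-W32-5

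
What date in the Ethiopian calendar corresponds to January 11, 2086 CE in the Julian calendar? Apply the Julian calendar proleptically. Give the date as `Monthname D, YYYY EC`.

The source date corresponds to 24 January 2086 in the Gregorian calendar (JDN 2482980).
That day falls on 16 Tir 2078 EC in the Ethiopian calendar.

Tir 16, 2078 EC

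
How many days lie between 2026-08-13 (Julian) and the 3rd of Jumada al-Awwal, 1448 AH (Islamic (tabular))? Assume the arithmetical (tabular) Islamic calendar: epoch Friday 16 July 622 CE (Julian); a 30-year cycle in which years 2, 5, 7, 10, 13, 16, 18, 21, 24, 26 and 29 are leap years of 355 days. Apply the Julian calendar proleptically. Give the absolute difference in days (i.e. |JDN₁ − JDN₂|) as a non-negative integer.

50

First date → JDN 2461279; second date → JDN 2461329.
The interval is |2461279 − 2461329| = 50 days.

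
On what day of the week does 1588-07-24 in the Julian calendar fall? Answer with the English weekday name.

Wednesday

In the Gregorian calendar this is 3 August 1588 (JDN 2301280).
2301280 ≡ 2 (mod 7); counting from Monday = 0 gives Wednesday.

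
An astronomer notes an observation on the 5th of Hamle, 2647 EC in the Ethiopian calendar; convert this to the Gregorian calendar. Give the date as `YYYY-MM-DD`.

Both dates share Julian Day Number 2690976; in the Gregorian calendar that is 17 July 2655 CE.

2655-07-17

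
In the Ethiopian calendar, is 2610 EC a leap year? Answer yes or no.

2610 mod 4 = 2; in the Ethiopian calendar a year is leap when year mod 4 = 3, so it is a common year.

no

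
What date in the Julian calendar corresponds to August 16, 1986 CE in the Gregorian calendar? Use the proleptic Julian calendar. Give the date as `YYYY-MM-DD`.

1986-08-03

At this point the Julian calendar is 13 days behind the Gregorian.
16 August 1986 Gregorian − 13 days → 3 August 1986 Julian.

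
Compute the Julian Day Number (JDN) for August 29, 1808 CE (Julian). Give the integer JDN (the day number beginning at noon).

Equivalently 10 September 1808 (Gregorian).
JDN 2400001 is 17 November 1858 CE (Gregorian), MJD 0; the target day is −18330 days from there, so JDN = 2381671.

2381671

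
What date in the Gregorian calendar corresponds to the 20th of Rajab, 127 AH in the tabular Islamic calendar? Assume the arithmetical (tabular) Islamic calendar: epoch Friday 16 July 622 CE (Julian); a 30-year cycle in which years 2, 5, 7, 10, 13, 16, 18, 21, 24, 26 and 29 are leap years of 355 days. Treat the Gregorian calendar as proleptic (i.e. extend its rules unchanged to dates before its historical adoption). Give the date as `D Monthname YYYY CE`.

Julian Day Number of the source date = 1993286.
Converting JDN 1993286 to the Gregorian calendar gives 1 May 745 CE.

1 May 745 CE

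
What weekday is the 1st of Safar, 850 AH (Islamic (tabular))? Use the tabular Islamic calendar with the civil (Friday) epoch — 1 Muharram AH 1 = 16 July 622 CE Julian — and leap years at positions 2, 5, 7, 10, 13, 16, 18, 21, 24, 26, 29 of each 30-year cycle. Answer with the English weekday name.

Equivalently 7 May 1446 Gregorian, JDN 2249327.
2249327 ≡ 3 (mod 7); counting from Monday = 0 gives Thursday.

Thursday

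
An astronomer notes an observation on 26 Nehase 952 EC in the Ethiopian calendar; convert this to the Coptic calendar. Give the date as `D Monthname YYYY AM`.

The source date corresponds to 24 August 960 in the proleptic Gregorian calendar (JDN 2071929).
That day falls on 26 Mesori 676 AM in the Coptic calendar.

26 Mesori 676 AM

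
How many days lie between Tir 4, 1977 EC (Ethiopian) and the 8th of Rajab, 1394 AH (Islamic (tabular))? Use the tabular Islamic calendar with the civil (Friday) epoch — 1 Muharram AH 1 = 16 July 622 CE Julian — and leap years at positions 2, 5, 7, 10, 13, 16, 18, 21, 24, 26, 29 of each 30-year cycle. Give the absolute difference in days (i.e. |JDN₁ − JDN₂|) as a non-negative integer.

First date → JDN 2446078; second date → JDN 2442257.
The interval is |2446078 − 2442257| = 3821 days.

3821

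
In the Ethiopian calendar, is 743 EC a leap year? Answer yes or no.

743 mod 4 = 3; in the Ethiopian calendar a year is leap when year mod 4 = 3, so it is a leap year.

yes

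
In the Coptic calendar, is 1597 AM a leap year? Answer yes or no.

no

1597 mod 4 = 1; in the Coptic calendar a year is leap when year mod 4 = 3, so it is a common year.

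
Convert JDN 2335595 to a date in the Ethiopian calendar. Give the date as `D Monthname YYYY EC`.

12 Hamle 1674 EC

JDN 2335595 is 16 July 1682 in the Gregorian calendar.
In the Ethiopian calendar that day is 12 Hamle 1674 EC.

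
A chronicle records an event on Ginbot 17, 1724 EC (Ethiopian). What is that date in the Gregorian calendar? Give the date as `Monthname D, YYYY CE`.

May 23, 1732 CE

Both dates share Julian Day Number 2353803; in the Gregorian calendar that is 23 May 1732 CE.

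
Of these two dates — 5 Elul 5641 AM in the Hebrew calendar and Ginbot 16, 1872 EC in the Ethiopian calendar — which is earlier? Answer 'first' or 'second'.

second

The two dates have Julian Day Numbers 2408323 and 2407859 respectively.
Since 2407859 < 2408323, the second date comes first.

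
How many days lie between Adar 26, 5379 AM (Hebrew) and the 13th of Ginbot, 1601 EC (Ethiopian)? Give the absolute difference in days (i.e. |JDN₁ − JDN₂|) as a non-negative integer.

3585

First date → JDN 2312458; second date → JDN 2308873.
The interval is |2312458 − 2308873| = 3585 days.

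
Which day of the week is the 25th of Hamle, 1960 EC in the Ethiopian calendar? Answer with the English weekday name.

Thursday

This is JDN 2440070 (1 August 1968 Gregorian).
2440070 ≡ 3 (mod 7); counting from Monday = 0 gives Thursday.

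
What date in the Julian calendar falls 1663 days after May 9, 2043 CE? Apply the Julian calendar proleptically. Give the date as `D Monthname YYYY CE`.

The starting date is JDN 2467392; 2467392 + 1663 = 2469055.
JDN 2469055 corresponds to 27 November 2047 CE.

27 November 2047 CE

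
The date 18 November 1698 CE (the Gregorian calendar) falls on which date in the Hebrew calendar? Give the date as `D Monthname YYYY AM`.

15 Kislev 5459 AM

Julian Day Number of the source date = 2341564.
Converting JDN 2341564 to the Hebrew calendar gives 15 Kislev 5459 AM.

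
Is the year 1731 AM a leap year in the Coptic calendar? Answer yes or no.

1731 mod 4 = 3; in the Coptic calendar a year is leap when year mod 4 = 3, so it is a leap year.

yes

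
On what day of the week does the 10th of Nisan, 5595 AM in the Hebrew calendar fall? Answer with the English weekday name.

Equivalently 9 April 1835 Gregorian, JDN 2391378.
2391378 ≡ 3 (mod 7); counting from Monday = 0 gives Thursday.

Thursday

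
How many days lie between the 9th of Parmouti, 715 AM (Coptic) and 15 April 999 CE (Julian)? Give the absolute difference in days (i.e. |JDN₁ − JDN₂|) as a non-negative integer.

11

First date → JDN 2086036; second date → JDN 2086047.
The interval is |2086036 − 2086047| = 11 days.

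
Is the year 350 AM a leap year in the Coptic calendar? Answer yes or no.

350 mod 4 = 2; in the Coptic calendar a year is leap when year mod 4 = 3, so it is a common year.

no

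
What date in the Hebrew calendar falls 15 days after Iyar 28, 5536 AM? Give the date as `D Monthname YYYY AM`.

14 Sivan 5536 AM

Counting 15 days forward from JDN 2369868 reaches JDN 2369883, which is 14 Sivan 5536 AM.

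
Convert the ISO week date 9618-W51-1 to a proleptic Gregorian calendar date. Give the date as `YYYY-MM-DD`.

ISO week 1 of 9618 is the week containing the first Thursday of 9618.
Week 51, day 1 (Monday) lands on 9618-12-17.

9618-12-17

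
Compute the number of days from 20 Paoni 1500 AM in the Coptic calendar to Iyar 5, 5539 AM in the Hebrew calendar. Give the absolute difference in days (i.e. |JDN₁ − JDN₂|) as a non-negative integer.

First date → JDN 2372829; second date → JDN 2370937.
The interval is |2372829 − 2370937| = 1892 days.

1892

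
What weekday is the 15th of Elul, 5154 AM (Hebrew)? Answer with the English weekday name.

In the proleptic Gregorian calendar this is 20 August 1394 (JDN 2230440).
Since JDN mod 7 = 2 (0 = Monday), the day is Wednesday.

Wednesday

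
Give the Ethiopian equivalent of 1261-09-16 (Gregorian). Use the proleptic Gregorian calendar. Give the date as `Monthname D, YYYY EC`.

Julian Day Number of the source date = 2181890.
Converting JDN 2181890 to the Ethiopian calendar gives 12 Meskerem 1254 EC.

Meskerem 12, 1254 EC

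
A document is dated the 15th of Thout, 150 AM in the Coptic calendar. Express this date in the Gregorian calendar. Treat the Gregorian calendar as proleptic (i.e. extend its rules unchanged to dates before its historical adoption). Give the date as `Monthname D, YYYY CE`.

September 13, 433 CE

Julian Day Number of the source date = 1879466.
Converting JDN 1879466 to the Gregorian calendar gives 13 September 433 CE.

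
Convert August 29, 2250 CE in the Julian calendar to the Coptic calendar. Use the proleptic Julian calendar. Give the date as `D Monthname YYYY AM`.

The source date corresponds to 13 September 2250 in the Gregorian calendar (JDN 2543111).
That day falls on 1 Thout 1967 AM in the Coptic calendar.

1 Thout 1967 AM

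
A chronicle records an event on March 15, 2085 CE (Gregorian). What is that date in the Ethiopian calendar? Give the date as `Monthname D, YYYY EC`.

Both dates share Julian Day Number 2482665; in the Ethiopian calendar that is 6 Megabit 2077 EC.

Megabit 6, 2077 EC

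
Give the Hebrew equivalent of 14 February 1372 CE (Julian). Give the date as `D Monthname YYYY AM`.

9 Adar 5132 AM

The source date corresponds to 22 February 1372 in the proleptic Gregorian calendar (JDN 2222225).
That day falls on 9 Adar 5132 AM in the Hebrew calendar.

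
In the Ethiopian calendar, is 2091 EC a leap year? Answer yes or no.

yes

2091 mod 4 = 3; in the Ethiopian calendar a year is leap when year mod 4 = 3, so it is a leap year.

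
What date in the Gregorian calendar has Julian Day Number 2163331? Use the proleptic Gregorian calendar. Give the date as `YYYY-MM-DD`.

1210-11-24

JDN 2451545 is 1 Jan 2000; 2163331 is −288214 days from there.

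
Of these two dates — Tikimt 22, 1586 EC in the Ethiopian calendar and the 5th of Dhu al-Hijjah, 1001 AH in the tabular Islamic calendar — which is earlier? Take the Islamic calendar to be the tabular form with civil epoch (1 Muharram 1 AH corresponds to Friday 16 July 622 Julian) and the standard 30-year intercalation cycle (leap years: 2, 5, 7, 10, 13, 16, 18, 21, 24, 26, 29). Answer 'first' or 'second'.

Converting both to JDN: 2303193 vs 2303136; the smaller is the second.

second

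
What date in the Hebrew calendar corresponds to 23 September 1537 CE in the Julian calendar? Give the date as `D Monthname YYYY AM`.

18 Tishrei 5298 AM

Both dates share Julian Day Number 2282713; in the Hebrew calendar that is 18 Tishrei 5298 AM.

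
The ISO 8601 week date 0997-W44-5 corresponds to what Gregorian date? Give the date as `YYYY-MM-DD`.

0997-11-03

ISO week 1 of 997 is the week containing the first Thursday of 997.
Week 44, day 5 (Friday) lands on 0997-11-03.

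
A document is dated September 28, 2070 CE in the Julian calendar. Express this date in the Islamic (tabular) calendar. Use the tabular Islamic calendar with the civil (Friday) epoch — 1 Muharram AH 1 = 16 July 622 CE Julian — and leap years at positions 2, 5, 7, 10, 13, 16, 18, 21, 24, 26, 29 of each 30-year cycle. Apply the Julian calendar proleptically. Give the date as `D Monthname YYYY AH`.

6 Ramadan 1493 AH

The source date corresponds to 11 October 2070 in the Gregorian calendar (JDN 2477396).
That day falls on 6 Ramadan 1493 AH in the tabular Islamic calendar.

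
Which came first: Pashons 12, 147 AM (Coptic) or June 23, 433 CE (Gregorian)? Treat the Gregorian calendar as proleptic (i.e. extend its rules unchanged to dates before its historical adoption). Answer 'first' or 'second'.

first

Converting both to JDN: 1878607 vs 1879384; the smaller is the first.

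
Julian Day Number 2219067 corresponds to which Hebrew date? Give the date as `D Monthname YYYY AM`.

11 Tammuz 5123 AM

The proleptic Gregorian equivalent of JDN 2219067 is 1 July 1363.
In the Hebrew calendar that day is 11 Tammuz 5123 AM.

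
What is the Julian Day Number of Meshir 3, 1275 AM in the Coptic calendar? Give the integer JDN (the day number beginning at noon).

Equivalently 7 February 1559 (proleptic Gregorian).
JDN 2451545 is 1 January 2000 CE (Gregorian); the target day is −161035 days from there, so JDN = 2290510.

2290510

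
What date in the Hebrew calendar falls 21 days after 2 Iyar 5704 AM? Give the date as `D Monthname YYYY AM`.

23 Iyar 5704 AM

The starting date is JDN 2431206; 2431206 + 21 = 2431227.
JDN 2431227 corresponds to 23 Iyar 5704 AM.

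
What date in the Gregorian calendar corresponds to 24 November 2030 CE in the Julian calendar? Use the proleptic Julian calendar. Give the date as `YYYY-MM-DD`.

For dates in this range the Gregorian date is 13 days ahead of the Julian.
24 November 2030 Julian + 13 days → 7 December 2030 Gregorian.

2030-12-07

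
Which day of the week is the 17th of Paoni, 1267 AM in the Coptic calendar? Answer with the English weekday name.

Thursday

This is JDN 2287722 (21 June 1551 Gregorian).
JDN 2287722 mod 7 = 3, and JDN 0 was a Monday, so this is a Thursday.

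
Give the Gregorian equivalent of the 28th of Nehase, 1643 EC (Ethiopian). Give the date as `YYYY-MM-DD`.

1651-08-31

Both dates share Julian Day Number 2324318; in the Gregorian calendar that is 31 August 1651 CE.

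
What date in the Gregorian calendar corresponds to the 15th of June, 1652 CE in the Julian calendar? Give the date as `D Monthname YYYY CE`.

25 June 1652 CE

For dates in this range the Gregorian date is 10 days ahead of the Julian.
15 June 1652 Julian + 10 days → 25 June 1652 Gregorian.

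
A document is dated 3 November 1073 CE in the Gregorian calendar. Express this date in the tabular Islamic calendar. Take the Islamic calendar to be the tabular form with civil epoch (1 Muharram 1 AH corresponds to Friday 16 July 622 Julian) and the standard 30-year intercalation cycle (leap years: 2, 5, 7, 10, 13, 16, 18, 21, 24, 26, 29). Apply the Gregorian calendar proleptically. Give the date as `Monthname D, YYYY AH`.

Both dates share Julian Day Number 2113272; in the tabular Islamic calendar that is 23 Safar 466 AH.

Safar 23, 466 AH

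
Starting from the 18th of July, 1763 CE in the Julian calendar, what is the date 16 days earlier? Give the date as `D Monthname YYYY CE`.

JDN of the 18th of July, 1763 CE = 2365192.
2365192 − 16 = 2365176.
JDN 2365176 in the Julian calendar is 2 July 1763 CE.

2 July 1763 CE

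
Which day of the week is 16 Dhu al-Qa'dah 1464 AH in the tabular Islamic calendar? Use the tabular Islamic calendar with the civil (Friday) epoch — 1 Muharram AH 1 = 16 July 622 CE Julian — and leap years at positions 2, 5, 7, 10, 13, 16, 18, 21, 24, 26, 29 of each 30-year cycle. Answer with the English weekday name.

Equivalently 30 October 2042 Gregorian, JDN 2467188.
Since JDN mod 7 = 3 (0 = Monday), the day is Thursday.

Thursday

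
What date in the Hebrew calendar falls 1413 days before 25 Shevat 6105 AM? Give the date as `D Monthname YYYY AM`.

29 Adar 6101 AM

JDN of 25 Shevat 6105 AM = 2577583.
2577583 − 1413 = 2576170.
JDN 2576170 in the Hebrew calendar is 29 Adar 6101 AM.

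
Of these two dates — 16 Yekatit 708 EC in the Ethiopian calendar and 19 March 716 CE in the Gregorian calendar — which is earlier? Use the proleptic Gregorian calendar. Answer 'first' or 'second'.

Converting both to JDN: 1982618 vs 1982651; the smaller is the first.

first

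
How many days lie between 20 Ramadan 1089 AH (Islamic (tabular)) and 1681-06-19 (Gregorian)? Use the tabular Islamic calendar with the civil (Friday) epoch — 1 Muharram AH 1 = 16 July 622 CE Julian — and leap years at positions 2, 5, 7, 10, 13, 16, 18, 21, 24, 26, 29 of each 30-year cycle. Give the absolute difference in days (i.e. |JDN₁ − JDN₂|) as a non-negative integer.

957

First date → JDN 2334246; second date → JDN 2335203.
The interval is |2334246 − 2335203| = 957 days.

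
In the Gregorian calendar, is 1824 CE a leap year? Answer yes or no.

yes

1824 is divisible by 4 and not by 100, so it is a leap year.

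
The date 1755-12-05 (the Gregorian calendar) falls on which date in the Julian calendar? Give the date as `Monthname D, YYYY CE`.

November 24, 1755 CE

The Julian–Gregorian offset here is 11 days (Julian trailing).
5 December 1755 Gregorian − 11 days → 24 November 1755 Julian.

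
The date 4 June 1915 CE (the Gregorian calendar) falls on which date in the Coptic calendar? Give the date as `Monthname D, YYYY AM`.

Pashons 27, 1631 AM

Julian Day Number of the source date = 2420653.
Converting JDN 2420653 to the Coptic calendar gives 27 Pashons 1631 AM.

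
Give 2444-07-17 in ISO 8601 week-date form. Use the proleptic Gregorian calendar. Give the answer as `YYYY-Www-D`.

The weekday is Sunday (ISO weekday 7).
That Sunday belongs to ISO week 28 of ISO year 2444.

2444-W28-7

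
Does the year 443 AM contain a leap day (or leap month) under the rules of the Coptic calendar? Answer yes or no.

443 mod 4 = 3; in the Coptic calendar a year is leap when year mod 4 = 3, so it is a leap year.

yes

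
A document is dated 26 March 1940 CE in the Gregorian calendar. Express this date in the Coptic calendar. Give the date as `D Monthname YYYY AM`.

17 Paremhat 1656 AM

Julian Day Number of the source date = 2429715.
Converting JDN 2429715 to the Coptic calendar gives 17 Paremhat 1656 AM.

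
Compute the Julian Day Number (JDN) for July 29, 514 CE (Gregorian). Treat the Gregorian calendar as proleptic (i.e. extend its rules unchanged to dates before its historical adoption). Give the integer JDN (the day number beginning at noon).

1909004

JDN 2451545 is 1 January 2000 CE (Gregorian); the target day is −542541 days from there, so JDN = 1909004.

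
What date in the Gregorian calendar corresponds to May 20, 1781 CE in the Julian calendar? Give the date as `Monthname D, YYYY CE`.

May 31, 1781 CE

The Julian–Gregorian offset here is 11 days (Julian trailing).
20 May 1781 Julian + 11 days → 31 May 1781 Gregorian.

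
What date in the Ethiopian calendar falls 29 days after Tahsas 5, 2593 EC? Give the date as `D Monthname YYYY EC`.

JDN of Tahsas 5, 2593 EC = 2671043.
2671043 + 29 = 2671072.
JDN 2671072 in the Ethiopian calendar is 4 Tir 2593 EC.

4 Tir 2593 EC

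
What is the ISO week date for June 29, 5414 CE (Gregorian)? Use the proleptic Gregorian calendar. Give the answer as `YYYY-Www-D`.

5414-W26-3

The weekday is Wednesday (ISO weekday 3).
That Wednesday belongs to ISO week 26 of ISO year 5414.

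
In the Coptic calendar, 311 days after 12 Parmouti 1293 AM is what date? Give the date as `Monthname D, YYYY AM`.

Counting 311 days forward from JDN 2297154 reaches JDN 2297465, which is Meshir 18, 1294 AM.

Meshir 18, 1294 AM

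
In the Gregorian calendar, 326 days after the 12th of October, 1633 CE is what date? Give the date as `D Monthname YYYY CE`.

Counting 326 days forward from JDN 2317786 reaches JDN 2318112, which is 3 September 1634 CE.

3 September 1634 CE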